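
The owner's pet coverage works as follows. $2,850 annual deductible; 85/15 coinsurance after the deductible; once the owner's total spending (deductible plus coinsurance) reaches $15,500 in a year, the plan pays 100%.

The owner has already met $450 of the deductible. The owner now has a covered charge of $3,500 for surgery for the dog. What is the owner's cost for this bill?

$450 of the $2,850 deductible is already met, leaving $2,400.
The remaining $1,100 (= $3,500 − $2,400) moves to coinsurance.
Coinsurance: $1,100 × 15% = $165.
So the owner owes $2,400 + $165 = $2,565 before any cap.
Cumulative spending $450 + $2,565 = $3,015 stays under the $15,500 maximum.

$2,565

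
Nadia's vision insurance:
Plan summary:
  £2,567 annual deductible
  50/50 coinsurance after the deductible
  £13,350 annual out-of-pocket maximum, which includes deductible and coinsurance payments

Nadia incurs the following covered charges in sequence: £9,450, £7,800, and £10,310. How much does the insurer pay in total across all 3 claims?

£14,210

Bill 1, £9,450: deductible takes £2,567, £6,883 remains; coinsurance £6,883 × 50% = £3,441.50. Member owes £6,008.50 (running OOP £6,008.50). Plan pays £9,450 − £6,008.50 = £3,441.50.
Bill 2, £7,800: deductible already satisfied, so member's share is 50% × £7,800 = £3,900. Member owes £3,900 (running OOP £9,908.50). Plan pays £7,800 − £3,900 = £3,900.
Bill 3, £10,310: deductible already satisfied, so member's share is 50% × £10,310 = £5,155. Adding that to £9,908.50 gives £15,063.50, past the £13,350 cap; member pays only £13,350 − £9,908.50 = £3,441.50. Insurer: £10,310 − £3,441.50 = £6,868.50.
Insurer total: £3,441.50 + £3,900 + £6,868.50 = £14,210.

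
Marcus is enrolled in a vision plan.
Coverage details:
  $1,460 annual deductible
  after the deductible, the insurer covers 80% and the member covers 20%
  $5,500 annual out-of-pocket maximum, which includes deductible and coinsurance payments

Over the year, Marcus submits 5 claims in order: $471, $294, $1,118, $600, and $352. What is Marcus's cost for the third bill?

Bill 1, $471: entire amount goes to the deductible. Member pays $471; OOP now $471.
Bill 2, $294: entire amount goes to the deductible. Member pays $294; OOP now $765.
Bill 3, $1,118: deductible takes $695, $423 remains; 20% of $423 = $84.60. Member owes $779.60 (running OOP $1,544.60).

$779.60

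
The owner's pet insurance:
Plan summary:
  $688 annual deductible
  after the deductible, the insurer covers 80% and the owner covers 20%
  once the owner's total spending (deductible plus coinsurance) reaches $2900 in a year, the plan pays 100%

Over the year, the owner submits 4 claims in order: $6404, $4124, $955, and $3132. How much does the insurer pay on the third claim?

#1 ($6404): $688 to deductible, leaving $5716; owner's 20% is $1143.20. Cost to owner: $1831.20. OOP to date $1831.20. Plan pays $6404 − $1831.20 = $4572.80.
#2 ($4124): 20% coinsurance on $4124 = $824.80. Owner pays $824.80; OOP now $2656. Plan pays $4124 − $824.80 = $3299.20.
#3 ($955): 20% coinsurance on $955 = $191. Owner pays $191; OOP now $2847. Plan pays $955 − $191 = $764.

$764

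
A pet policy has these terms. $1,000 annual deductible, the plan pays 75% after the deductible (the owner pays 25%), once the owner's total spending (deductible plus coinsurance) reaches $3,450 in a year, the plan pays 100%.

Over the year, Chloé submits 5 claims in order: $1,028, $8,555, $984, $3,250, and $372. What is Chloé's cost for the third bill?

Claim 1 — $1,028: deductible takes $1,000, $28 remains; owner's 25% is $7. Cost to owner: $1,007. OOP to date $1,007.
Claim 2 — $8,555: deductible met; 25% of $8,555 = $2,138.75. Cost to owner: $2,138.75. OOP to date $3,145.75.
Claim 3 — $984: 25% coinsurance on $984 = $246. Cost to owner: $246. OOP to date $3,391.75.

$246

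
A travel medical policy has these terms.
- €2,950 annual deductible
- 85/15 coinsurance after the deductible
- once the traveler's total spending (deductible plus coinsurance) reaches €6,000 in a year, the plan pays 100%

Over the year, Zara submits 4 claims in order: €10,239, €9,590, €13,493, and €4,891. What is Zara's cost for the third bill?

#1 (€10,239): deductible takes €2,950, €7,289 remains; 15% of €7,289 = €1,093.35. Cost to traveler: €4,043.35. OOP to date €4,043.35.
#2 (€9,590): deductible already satisfied, so traveler's share is 15% × €9,590 = €1,438.50. Cost to traveler: €1,438.50. OOP to date €5,481.85.
#3 (€13,493): 15% coinsurance on €13,493 = €2,023.95. OOP would hit €7,505.80 > €6,000, so the cap limits the traveler to €6,000 − €5,481.85 = €518.15.

€518.15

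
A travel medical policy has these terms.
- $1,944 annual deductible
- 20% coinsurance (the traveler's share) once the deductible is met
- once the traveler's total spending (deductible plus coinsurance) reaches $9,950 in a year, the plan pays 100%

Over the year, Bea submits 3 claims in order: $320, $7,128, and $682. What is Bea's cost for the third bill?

$136.40

Claim 1 ($320): all of it applies to the deductible. Traveler pays $320; OOP now $320.
Claim 2 ($7,128): deductible takes $1,624, $5,504 remains; 20% of $5,504 = $1,100.80. Traveler pays $2,724.80; OOP now $3,044.80.
Claim 3 ($682): 20% coinsurance on $682 = $136.40. Traveler owes $136.40 (running OOP $3,181.20).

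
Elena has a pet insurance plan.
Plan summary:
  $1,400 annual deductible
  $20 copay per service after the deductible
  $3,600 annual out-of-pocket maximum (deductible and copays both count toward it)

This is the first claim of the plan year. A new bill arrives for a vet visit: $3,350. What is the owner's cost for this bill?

The full $1,400 deductible is still open; $1,400 of this bill applies to it.
After the $1,400 deductible portion, $3,350 − $1,400 = $1,950 is subject to the copay.
Copay on this service: $20.
That puts the owner's cost at $1,400 + $20 = $1,420 before any cap.
Year-to-date out-of-pocket becomes $0 + $1,420 = $1,420, still under the $3,600 maximum, so no cap applies.

$1,420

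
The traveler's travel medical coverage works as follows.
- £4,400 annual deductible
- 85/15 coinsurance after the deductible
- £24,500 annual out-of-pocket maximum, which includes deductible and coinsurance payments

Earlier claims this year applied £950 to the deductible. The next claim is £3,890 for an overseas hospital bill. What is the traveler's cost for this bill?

£3,516

Deductible still to meet: £4,400 − £950 = £3,450.
After the £3,450 deductible portion, £3,890 − £3,450 = £440 is subject to coinsurance.
Coinsurance: £440 × 15% = £66.
Traveler responsibility before any cap: £3,450 + £66 = £3,516.
Year-to-date out-of-pocket becomes £950 + £3,516 = £4,466, still under the £24,500 maximum, so no cap applies.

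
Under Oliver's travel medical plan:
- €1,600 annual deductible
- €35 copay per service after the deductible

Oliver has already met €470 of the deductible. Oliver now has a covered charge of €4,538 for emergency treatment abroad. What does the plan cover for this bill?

€3,373

Remaining deductible: €1,600 − €470 = €1,130.
After the €1,130 deductible portion, €4,538 − €1,130 = €3,408 is subject to the copay.
Copay on this service: €35.
Traveler responsibility: €1,130 + €35 = €1,165.
Insurer pays the balance: €4,538 − €1,165 = €3,373.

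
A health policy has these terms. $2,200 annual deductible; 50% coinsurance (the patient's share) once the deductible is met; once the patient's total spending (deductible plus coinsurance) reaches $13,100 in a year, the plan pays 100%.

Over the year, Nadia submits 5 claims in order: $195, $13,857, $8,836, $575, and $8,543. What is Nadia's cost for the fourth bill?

$287.50

Claim 1 — $195: all of it applies to the deductible. Cost to patient: $195. OOP to date $195.
Claim 2 — $13,857: $2,005 to deductible, leaving $11,852; coinsurance $11,852 × 50% = $5,926. Patient owes $7,931 (running OOP $8,126).
Claim 3 — $8,836: deductible already satisfied, so patient's share is 50% × $8,836 = $4,418. Patient pays $4,418; OOP now $12,544.
Claim 4 — $575: deductible met; 50% of $575 = $287.50. Cost to patient: $287.50. OOP to date $12,831.50.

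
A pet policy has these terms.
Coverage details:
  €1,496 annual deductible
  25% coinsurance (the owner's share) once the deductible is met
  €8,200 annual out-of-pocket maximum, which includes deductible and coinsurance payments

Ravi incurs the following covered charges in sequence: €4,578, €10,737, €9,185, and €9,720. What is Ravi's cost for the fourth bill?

#1 (€4,578): €1,496 finishes the deductible; €3,082 goes to coinsurance; coinsurance €3,082 × 25% = €770.50. Cost to owner: €2,266.50. OOP to date €2,266.50.
#2 (€10,737): deductible already satisfied, so owner's share is 25% × €10,737 = €2,684.25. Owner pays €2,684.25; OOP now €4,950.75.
#3 (€9,185): deductible already satisfied, so owner's share is 25% × €9,185 = €2,296.25. Owner owes €2,296.25 (running OOP €7,247).
#4 (€9,720): 25% coinsurance on €9,720 = €2,430. Adding that to €7,247 gives €9,677, past the €8,200 cap; owner pays only €8,200 − €7,247 = €953.

€953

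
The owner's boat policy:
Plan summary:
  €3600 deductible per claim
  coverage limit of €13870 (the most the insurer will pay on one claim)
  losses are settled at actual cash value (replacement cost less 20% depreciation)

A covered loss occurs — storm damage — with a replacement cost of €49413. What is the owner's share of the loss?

Actual cash value after 20% depreciation: €49413 × 80% = €39530.40.
Less the €3600 deductible: €39530.40 − €3600 = €35930.40.
The €13870 per-incident cap binds; insurer pays €13870.
Owner's share is the uncovered remainder: €49413 − €13870 = €35543.

€35543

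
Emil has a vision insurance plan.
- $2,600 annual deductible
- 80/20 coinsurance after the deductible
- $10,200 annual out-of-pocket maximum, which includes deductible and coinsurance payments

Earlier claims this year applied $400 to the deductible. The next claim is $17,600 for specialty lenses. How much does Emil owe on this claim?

$400 of the $2,600 deductible is already met, leaving $2,200.
After the $2,200 deductible portion, $17,600 − $2,200 = $15,400 is subject to coinsurance.
Member's 20% share of $15,400 is $3,080.
So the member owes $2,200 + $3,080 = $5,280 before any cap.
Cumulative spending $400 + $5,280 = $5,680 stays under the $10,200 maximum.

$5,280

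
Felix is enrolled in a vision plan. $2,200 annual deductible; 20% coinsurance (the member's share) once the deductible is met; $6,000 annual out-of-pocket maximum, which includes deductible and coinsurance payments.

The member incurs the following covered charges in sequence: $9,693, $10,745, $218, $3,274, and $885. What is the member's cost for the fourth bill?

Bill 1, $9,693: $2,200 to deductible, leaving $7,493; 20% of $7,493 = $1,498.60. Member pays $3,698.60; OOP now $3,698.60.
Bill 2, $10,745: 20% coinsurance on $10,745 = $2,149. Member owes $2,149 (running OOP $5,847.60).
Bill 3, $218: 20% coinsurance on $218 = $43.60. Member pays $43.60; OOP now $5,891.20.
Bill 4, $3,274: 20% coinsurance on $3,274 = $654.80. Adding that to $5,891.20 gives $6,546, past the $6,000 cap; member pays only $6,000 − $5,891.20 = $108.80.

$108.80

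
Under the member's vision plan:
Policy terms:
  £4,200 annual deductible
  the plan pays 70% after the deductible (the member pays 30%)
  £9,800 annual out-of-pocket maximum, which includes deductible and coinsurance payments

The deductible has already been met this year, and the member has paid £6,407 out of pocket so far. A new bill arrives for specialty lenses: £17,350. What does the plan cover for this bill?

£13,957

With the deductible met, the entire £17,350 is subject to coinsurance.
30% of £17,350 = £5,205 falls to the member.
That would bring total out-of-pocket to £11,612, past the £9,800 cap. The member is capped at £9,800 − £6,407 = £3,393 on this claim.
The plan picks up £17,350 − £3,393 = £13,957.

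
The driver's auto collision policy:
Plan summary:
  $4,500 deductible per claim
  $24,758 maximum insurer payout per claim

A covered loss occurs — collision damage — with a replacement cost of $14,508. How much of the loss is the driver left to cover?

$4,500

After the deductible, $14,508 − $4,500 = $10,008 remains.
$10,008 ≤ $24,758, so the limit doesn't bind; insurer pays $10,008.
Driver's share is the uncovered remainder: $14,508 − $10,008 = $4,500.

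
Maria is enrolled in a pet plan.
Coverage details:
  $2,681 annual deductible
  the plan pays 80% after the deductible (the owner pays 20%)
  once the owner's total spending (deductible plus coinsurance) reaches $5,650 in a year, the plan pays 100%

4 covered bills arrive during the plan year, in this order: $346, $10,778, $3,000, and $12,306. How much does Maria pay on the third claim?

$600

#1 ($346): entire amount goes to the deductible. Owner pays $346; OOP now $346.
#2 ($10,778): $2,335 finishes the deductible; $8,443 goes to coinsurance; 20% of $8,443 = $1,688.60. Cost to owner: $4,023.60. OOP to date $4,369.60.
#3 ($3,000): deductible already satisfied, so owner's share is 20% × $3,000 = $600. Owner owes $600 (running OOP $4,969.60).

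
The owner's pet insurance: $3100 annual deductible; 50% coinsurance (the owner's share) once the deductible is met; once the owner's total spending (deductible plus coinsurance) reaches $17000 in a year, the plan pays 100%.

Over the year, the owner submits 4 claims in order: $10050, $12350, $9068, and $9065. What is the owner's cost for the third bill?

$4250

Claim 1 ($10050): deductible takes $3100, $6950 remains; coinsurance $6950 × 50% = $3475. Owner pays $6575; OOP now $6575.
Claim 2 ($12350): deductible already satisfied, so owner's share is 50% × $12350 = $6175. Cost to owner: $6175. OOP to date $12750.
Claim 3 ($9068): deductible met; 50% of $9068 = $4534. That would push OOP to $17284, over the $17000 cap, so owner pays $17000 − $12750 = $4250.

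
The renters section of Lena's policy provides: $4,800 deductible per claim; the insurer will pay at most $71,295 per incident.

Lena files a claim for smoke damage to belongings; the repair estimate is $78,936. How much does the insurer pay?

$71,295

After the deductible, $78,936 − $4,800 = $74,136 remains.
The $71,295 per-incident cap binds; insurer pays $71,295.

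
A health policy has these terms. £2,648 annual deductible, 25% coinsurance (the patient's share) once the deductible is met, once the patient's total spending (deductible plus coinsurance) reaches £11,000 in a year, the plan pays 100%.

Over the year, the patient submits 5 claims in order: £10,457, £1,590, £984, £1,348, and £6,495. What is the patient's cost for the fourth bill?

Claim 1 (£10,457): deductible takes £2,648, £7,809 remains; patient's 25% is £1,952.25. Cost to patient: £4,600.25. OOP to date £4,600.25.
Claim 2 (£1,590): 25% coinsurance on £1,590 = £397.50. Cost to patient: £397.50. OOP to date £4,997.75.
Claim 3 (£984): deductible already satisfied, so patient's share is 25% × £984 = £246. Cost to patient: £246. OOP to date £5,243.75.
Claim 4 (£1,348): deductible met; 25% of £1,348 = £337. Cost to patient: £337. OOP to date £5,580.75.

£337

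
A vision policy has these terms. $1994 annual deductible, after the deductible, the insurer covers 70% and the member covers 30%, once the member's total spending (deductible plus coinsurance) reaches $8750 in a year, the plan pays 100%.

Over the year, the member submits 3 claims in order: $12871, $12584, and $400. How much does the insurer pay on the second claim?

$9091.10

#1 ($12871): $1994 to deductible, leaving $10877; coinsurance $10877 × 30% = $3263.10. Member pays $5257.10; OOP now $5257.10. Insurer: $12871 − $5257.10 = $7613.90.
#2 ($12584): deductible met; 30% of $12584 = $3775.20. OOP would hit $9032.30 > $8750, so the cap limits the member to $8750 − $5257.10 = $3492.90. Insurer: $12584 − $3492.90 = $9091.10.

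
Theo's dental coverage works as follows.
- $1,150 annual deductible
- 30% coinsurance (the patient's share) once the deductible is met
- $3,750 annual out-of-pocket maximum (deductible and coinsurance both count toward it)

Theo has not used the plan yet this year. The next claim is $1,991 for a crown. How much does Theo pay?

$1,402.30

The full $1,150 deductible is still open; $1,150 of this bill applies to it.
The remaining $841 (= $1,991 − $1,150) moves to coinsurance.
Coinsurance: $841 × 30% = $252.30.
Patient responsibility before any cap: $1,150 + $252.30 = $1,402.30.
Total out-of-pocket so far would be $0 + $1,402.30 = $1,402.30, below the $3,750 cap — no reduction.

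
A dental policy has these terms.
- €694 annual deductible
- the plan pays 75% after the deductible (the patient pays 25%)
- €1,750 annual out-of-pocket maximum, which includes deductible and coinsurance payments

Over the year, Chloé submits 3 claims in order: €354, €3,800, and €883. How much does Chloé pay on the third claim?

Claim 1 — €354: entire amount goes to the deductible. Patient pays €354; OOP now €354.
Claim 2 — €3,800: €340 to deductible, leaving €3,460; patient's 25% is €865. Patient pays €1,205; OOP now €1,559.
Claim 3 — €883: deductible already satisfied, so patient's share is 25% × €883 = €220.75. OOP would hit €1,779.75 > €1,750, so the cap limits the patient to €1,750 − €1,559 = €191.

€191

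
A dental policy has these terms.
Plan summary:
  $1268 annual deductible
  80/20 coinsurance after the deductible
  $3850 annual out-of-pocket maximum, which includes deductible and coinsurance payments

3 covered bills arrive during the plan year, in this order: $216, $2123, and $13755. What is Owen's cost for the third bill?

$2367.80

Claim 1 ($216): all of it applies to the deductible. Patient owes $216 (running OOP $216).
Claim 2 ($2123): $1052 to deductible, leaving $1071; patient's 20% is $214.20. Patient pays $1266.20; OOP now $1482.20.
Claim 3 ($13755): deductible already satisfied, so patient's share is 20% × $13755 = $2751. That would push OOP to $4233.20, over the $3850 cap, so patient pays $3850 − $1482.20 = $2367.80.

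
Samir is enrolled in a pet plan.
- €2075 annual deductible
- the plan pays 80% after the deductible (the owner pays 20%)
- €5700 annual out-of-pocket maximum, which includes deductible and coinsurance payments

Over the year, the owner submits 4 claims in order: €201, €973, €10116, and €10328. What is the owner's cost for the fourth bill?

€1782

Claim 1 — €201: entire amount goes to the deductible. Cost to owner: €201. OOP to date €201.
Claim 2 — €973: all of it applies to the deductible. Owner pays €973; OOP now €1174.
Claim 3 — €10116: deductible takes €901, €9215 remains; coinsurance €9215 × 20% = €1843. Owner pays €2744; OOP now €3918.
Claim 4 — €10328: deductible already satisfied, so owner's share is 20% × €10328 = €2065.60. Adding that to €3918 gives €5983.60, past the €5700 cap; owner pays only €5700 − €3918 = €1782.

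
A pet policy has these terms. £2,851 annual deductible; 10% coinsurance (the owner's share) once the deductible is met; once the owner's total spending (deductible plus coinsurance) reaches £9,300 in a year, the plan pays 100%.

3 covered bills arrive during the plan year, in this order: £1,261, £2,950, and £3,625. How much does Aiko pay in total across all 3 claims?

#1 (£1,261): all of it applies to the deductible. Cost to owner: £1,261. OOP to date £1,261.
#2 (£2,950): £1,590 to deductible, leaving £1,360; owner's 10% is £136. Cost to owner: £1,726. OOP to date £2,987.
#3 (£3,625): 10% coinsurance on £3,625 = £362.50. Owner owes £362.50 (running OOP £3,349.50).
Summing the owner's payments: £1,261 + £1,726 + £362.50 = £3,349.50.

£3,349.50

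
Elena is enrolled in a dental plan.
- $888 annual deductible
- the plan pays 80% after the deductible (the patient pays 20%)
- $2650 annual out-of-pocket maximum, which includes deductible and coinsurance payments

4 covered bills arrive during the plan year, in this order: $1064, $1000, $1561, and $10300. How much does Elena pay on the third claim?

$312.20

Claim 1 ($1064): $888 finishes the deductible; $176 goes to coinsurance; 20% of $176 = $35.20. Patient owes $923.20 (running OOP $923.20).
Claim 2 ($1000): 20% coinsurance on $1000 = $200. Cost to patient: $200. OOP to date $1123.20.
Claim 3 ($1561): deductible already satisfied, so patient's share is 20% × $1561 = $312.20. Cost to patient: $312.20. OOP to date $1435.40.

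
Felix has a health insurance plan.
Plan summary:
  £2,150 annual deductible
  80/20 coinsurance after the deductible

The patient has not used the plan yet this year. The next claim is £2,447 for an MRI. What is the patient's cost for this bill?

£2,209.40

The full £2,150 deductible is still open; £2,150 of this bill applies to it.
That leaves £2,447 − £2,150 = £297 for coinsurance.
Patient's 20% share of £297 is £59.40.
Patient responsibility: £2,150 + £59.40 = £2,209.40.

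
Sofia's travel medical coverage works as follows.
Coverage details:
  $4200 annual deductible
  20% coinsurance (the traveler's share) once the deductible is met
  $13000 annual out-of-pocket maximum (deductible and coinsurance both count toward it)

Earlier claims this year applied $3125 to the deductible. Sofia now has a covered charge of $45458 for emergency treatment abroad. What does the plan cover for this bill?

$35583

Remaining deductible: $4200 − $3125 = $1075.
The remaining $44383 (= $45458 − $1075) moves to coinsurance.
Traveler's 20% share of $44383 is $8876.60.
Traveler responsibility before any cap: $1075 + $8876.60 = $9951.60.
That would bring total out-of-pocket to $13076.60, past the $13000 cap. The traveler is capped at $13000 − $3125 = $9875 on this claim.
The insurer covers the remainder: $45458 − $9875 = $35583.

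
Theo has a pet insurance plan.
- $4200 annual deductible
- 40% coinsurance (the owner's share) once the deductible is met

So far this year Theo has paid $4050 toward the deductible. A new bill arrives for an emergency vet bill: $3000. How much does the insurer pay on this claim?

$1710

$4050 of the $4200 deductible is already met, leaving $150.
That leaves $3000 − $150 = $2850 for coinsurance.
Coinsurance: $2850 × 40% = $1140.
That puts the owner's cost at $150 + $1140 = $1290.
The insurer covers the remainder: $3000 − $1290 = $1710.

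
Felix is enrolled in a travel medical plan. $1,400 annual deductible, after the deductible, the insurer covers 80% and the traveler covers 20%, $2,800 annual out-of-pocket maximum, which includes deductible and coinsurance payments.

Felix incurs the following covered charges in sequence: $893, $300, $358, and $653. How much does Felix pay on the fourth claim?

#1 ($893): all of it applies to the deductible. Traveler pays $893; OOP now $893.
#2 ($300): entire amount goes to the deductible. Cost to traveler: $300. OOP to date $1,193.
#3 ($358): deductible takes $207, $151 remains; coinsurance $151 × 20% = $30.20. Traveler owes $237.20 (running OOP $1,430.20).
#4 ($653): deductible already satisfied, so traveler's share is 20% × $653 = $130.60. Traveler pays $130.60; OOP now $1,560.80.

$130.60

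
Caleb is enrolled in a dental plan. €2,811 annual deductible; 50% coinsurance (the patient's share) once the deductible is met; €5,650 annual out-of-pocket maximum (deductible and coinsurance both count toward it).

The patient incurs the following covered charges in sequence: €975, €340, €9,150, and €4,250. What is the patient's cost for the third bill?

€4,335

#1 (€975): entire amount goes to the deductible. Cost to patient: €975. OOP to date €975.
#2 (€340): entire amount goes to the deductible. Patient owes €340 (running OOP €1,315).
#3 (€9,150): deductible takes €1,496, €7,654 remains; patient's 50% is €3,827. Claim cost before the cap: €1,496 + €3,827 = €5,323. OOP would hit €6,638 > €5,650, so the cap limits the patient to €5,650 − €1,315 = €4,335.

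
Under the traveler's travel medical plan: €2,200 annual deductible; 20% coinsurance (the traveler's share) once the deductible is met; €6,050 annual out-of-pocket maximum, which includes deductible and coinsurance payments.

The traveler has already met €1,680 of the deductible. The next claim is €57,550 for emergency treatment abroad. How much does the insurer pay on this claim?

€1,680 of the €2,200 deductible is already met, leaving €520.
The remaining €57,030 (= €57,550 − €520) moves to coinsurance.
20% of €57,030 = €11,406 falls to the traveler.
So the traveler owes €520 + €11,406 = €11,926 before any cap.
Adding €11,926 to the €1,680 already spent would give €13,606, which exceeds the €6,050 cap; the traveler pays just €6,050 − €1,680 = €4,370.
Insurer pays the balance: €57,550 − €4,370 = €53,180.

€53,180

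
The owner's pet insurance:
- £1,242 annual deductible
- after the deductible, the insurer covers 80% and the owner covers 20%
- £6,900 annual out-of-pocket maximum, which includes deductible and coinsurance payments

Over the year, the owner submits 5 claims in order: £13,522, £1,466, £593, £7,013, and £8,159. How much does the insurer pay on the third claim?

£474.40

Claim 1 (£13,522): £1,242 finishes the deductible; £12,280 goes to coinsurance; coinsurance £12,280 × 20% = £2,456. Cost to owner: £3,698. OOP to date £3,698. Insurer: £13,522 − £3,698 = £9,824.
Claim 2 (£1,466): deductible met; 20% of £1,466 = £293.20. Owner owes £293.20 (running OOP £3,991.20). Insurer: £1,466 − £293.20 = £1,172.80.
Claim 3 (£593): deductible already satisfied, so owner's share is 20% × £593 = £118.60. Cost to owner: £118.60. OOP to date £4,109.80. Insurer: £593 − £118.60 = £474.40.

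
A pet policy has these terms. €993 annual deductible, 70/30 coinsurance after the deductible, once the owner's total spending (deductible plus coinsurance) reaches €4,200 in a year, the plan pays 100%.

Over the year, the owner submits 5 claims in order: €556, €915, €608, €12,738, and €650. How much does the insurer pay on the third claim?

#1 (€556): fully absorbed by the deductible. Owner owes €556 (running OOP €556). Insurer: €556 − €556 = €0.
#2 (€915): €437 finishes the deductible; €478 goes to coinsurance; owner's 30% is €143.40. Owner owes €580.40 (running OOP €1,136.40). Plan pays €915 − €580.40 = €334.60.
#3 (€608): deductible met; 30% of €608 = €182.40. Cost to owner: €182.40. OOP to date €1,318.80. Plan pays €608 − €182.40 = €425.60.

€425.60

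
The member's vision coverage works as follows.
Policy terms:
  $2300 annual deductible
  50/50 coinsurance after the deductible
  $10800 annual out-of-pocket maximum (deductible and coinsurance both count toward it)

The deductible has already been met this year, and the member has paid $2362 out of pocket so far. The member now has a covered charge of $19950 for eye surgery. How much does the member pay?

$8438

With the deductible met, the entire $19950 is subject to coinsurance.
Member's 50% share of $19950 is $9975.
Adding $9975 to the $2362 already spent would give $12337, which exceeds the $10800 cap; the member pays just $10800 − $2362 = $8438.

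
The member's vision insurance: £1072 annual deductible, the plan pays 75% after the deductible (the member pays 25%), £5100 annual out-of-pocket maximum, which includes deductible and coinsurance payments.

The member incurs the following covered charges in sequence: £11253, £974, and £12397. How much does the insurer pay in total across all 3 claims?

Claim 1 (£11253): £1072 to deductible, leaving £10181; 25% of £10181 = £2545.25. Cost to member: £3617.25. OOP to date £3617.25. Insurer: £11253 − £3617.25 = £7635.75.
Claim 2 (£974): 25% coinsurance on £974 = £243.50. Cost to member: £243.50. OOP to date £3860.75. Insurer: £974 − £243.50 = £730.50.
Claim 3 (£12397): 25% coinsurance on £12397 = £3099.25. That would push OOP to £6960, over the £5100 cap, so member pays £5100 − £3860.75 = £1239.25. Insurer: £12397 − £1239.25 = £11157.75.
Insurer total: £7635.75 + £730.50 + £11157.75 = £19524.

£19524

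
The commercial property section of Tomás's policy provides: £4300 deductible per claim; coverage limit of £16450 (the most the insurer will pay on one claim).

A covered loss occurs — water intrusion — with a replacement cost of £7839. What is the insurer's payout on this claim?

£3539

Subtract the deductible: £7839 − £4300 = £3539.
That's under the £16450 cap, so the insurer reimburses the full £3539.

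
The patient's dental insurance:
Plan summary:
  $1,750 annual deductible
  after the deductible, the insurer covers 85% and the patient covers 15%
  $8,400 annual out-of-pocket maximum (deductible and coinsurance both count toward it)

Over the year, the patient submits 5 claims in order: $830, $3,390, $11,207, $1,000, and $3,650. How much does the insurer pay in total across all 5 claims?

Bill 1, $830: all of it applies to the deductible. Patient owes $830 (running OOP $830). Plan pays $830 − $830 = $0.
Bill 2, $3,390: $920 to deductible, leaving $2,470; patient's 15% is $370.50. Patient owes $1,290.50 (running OOP $2,120.50). Insurer: $3,390 − $1,290.50 = $2,099.50.
Bill 3, $11,207: 15% coinsurance on $11,207 = $1,681.05. Patient owes $1,681.05 (running OOP $3,801.55). Insurer: $11,207 − $1,681.05 = $9,525.95.
Bill 4, $1,000: deductible already satisfied, so patient's share is 15% × $1,000 = $150. Patient pays $150; OOP now $3,951.55. Insurer: $1,000 − $150 = $850.
Bill 5, $3,650: deductible already satisfied, so patient's share is 15% × $3,650 = $547.50. Patient owes $547.50 (running OOP $4,499.05). Plan pays $3,650 − $547.50 = $3,102.50.
Insurer total = bills − patient's total = $20,077 − $4,499.05 = $15,577.95.

$15,577.95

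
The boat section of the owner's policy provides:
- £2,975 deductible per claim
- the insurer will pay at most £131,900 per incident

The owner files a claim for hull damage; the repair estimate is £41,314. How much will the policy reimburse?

£38,339

Less the £2,975 deductible: £41,314 − £2,975 = £38,339.
£38,339 is within the £131,900 limit, so the insurer pays £38,339.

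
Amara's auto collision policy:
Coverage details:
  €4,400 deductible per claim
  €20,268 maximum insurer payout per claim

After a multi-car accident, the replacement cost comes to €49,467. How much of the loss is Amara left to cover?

€29,199

After the deductible, €49,467 − €4,400 = €45,067 remains.
The €20,268 per-incident cap binds; insurer pays €20,268.
The driver bears the rest of the original loss: €49,467 − €20,268 = €29,199.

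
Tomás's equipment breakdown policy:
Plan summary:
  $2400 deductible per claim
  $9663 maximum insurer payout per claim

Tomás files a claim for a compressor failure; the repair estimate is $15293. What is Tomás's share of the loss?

$5630

Less the $2400 deductible: $15293 − $2400 = $12893.
Since $12893 > $9663, the payout is capped at $9663.
The business owner bears the rest of the original loss: $15293 − $9663 = $5630.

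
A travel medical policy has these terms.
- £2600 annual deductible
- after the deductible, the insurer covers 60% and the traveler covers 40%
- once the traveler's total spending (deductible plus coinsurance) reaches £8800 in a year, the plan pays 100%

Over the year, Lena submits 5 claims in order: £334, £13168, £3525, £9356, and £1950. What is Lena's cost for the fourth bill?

Bill 1, £334: fully absorbed by the deductible. Traveler pays £334; OOP now £334.
Bill 2, £13168: deductible takes £2266, £10902 remains; coinsurance £10902 × 40% = £4360.80. Cost to traveler: £6626.80. OOP to date £6960.80.
Bill 3, £3525: deductible met; 40% of £3525 = £1410. Cost to traveler: £1410. OOP to date £8370.80.
Bill 4, £9356: deductible met; 40% of £9356 = £3742.40. That would push OOP to £12113.20, over the £8800 cap, so traveler pays £8800 − £8370.80 = £429.20.

£429.20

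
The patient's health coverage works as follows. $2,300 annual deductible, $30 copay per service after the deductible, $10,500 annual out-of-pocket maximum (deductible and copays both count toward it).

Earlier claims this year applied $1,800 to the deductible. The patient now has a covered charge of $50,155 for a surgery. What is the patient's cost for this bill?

$530

Deductible still to meet: $2,300 − $1,800 = $500.
The remaining $49,655 (= $50,155 − $500) moves to the copay.
Copay on this service: $30.
That puts the patient's cost at $500 + $30 = $530 before any cap.
Total out-of-pocket so far would be $1,800 + $530 = $2,330, below the $10,500 cap — no reduction.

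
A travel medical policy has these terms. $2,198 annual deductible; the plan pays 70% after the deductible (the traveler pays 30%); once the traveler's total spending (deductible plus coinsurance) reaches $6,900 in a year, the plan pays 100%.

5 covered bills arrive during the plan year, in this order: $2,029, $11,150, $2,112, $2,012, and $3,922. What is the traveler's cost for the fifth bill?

Claim 1 — $2,029: fully absorbed by the deductible. Cost to traveler: $2,029. OOP to date $2,029.
Claim 2 — $11,150: $169 to deductible, leaving $10,981; coinsurance $10,981 × 30% = $3,294.30. Cost to traveler: $3,463.30. OOP to date $5,492.30.
Claim 3 — $2,112: deductible already satisfied, so traveler's share is 30% × $2,112 = $633.60. Traveler owes $633.60 (running OOP $6,125.90).
Claim 4 — $2,012: deductible met; 30% of $2,012 = $603.60. Traveler owes $603.60 (running OOP $6,729.50).
Claim 5 — $3,922: 30% coinsurance on $3,922 = $1,176.60. That would push OOP to $7,906.10, over the $6,900 cap, so traveler pays $6,900 − $6,729.50 = $170.50.

$170.50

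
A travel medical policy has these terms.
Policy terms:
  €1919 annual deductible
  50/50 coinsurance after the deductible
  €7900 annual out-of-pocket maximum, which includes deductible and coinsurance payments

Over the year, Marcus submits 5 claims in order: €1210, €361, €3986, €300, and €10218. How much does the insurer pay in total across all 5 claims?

Bill 1, €1210: all of it applies to the deductible. Traveler pays €1210; OOP now €1210. Insurer: €1210 − €1210 = €0.
Bill 2, €361: fully absorbed by the deductible. Traveler owes €361 (running OOP €1571). Plan pays €361 − €361 = €0.
Bill 3, €3986: deductible takes €348, €3638 remains; traveler's 50% is €1819. Traveler pays €2167; OOP now €3738. Plan pays €3986 − €2167 = €1819.
Bill 4, €300: deductible met; 50% of €300 = €150. Traveler owes €150 (running OOP €3888). Plan pays €300 − €150 = €150.
Bill 5, €10218: 50% coinsurance on €10218 = €5109. Adding that to €3888 gives €8997, past the €7900 cap; traveler pays only €7900 − €3888 = €4012. Insurer: €10218 − €4012 = €6206.
Insurer total: €0 + €0 + €1819 + €150 + €6206 = €8175.

€8175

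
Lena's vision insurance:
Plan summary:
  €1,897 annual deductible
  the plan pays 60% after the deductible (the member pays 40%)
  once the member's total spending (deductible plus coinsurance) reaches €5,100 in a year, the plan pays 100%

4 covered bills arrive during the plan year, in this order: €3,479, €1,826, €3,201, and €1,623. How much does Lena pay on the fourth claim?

€559.40

Claim 1 — €3,479: deductible takes €1,897, €1,582 remains; coinsurance €1,582 × 40% = €632.80. Member pays €2,529.80; OOP now €2,529.80.
Claim 2 — €1,826: deductible already satisfied, so member's share is 40% × €1,826 = €730.40. Cost to member: €730.40. OOP to date €3,260.20.
Claim 3 — €3,201: deductible met; 40% of €3,201 = €1,280.40. Member owes €1,280.40 (running OOP €4,540.60).
Claim 4 — €1,623: deductible met; 40% of €1,623 = €649.20. Adding that to €4,540.60 gives €5,189.80, past the €5,100 cap; member pays only €5,100 − €4,540.60 = €559.40.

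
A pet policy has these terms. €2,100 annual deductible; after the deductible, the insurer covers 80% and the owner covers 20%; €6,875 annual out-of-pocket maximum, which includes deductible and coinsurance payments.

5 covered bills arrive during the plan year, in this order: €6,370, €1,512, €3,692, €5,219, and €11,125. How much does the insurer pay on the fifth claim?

€9,288.60

Claim 1 — €6,370: deductible takes €2,100, €4,270 remains; 20% of €4,270 = €854. Cost to owner: €2,954. OOP to date €2,954. Plan pays €6,370 − €2,954 = €3,416.
Claim 2 — €1,512: deductible already satisfied, so owner's share is 20% × €1,512 = €302.40. Cost to owner: €302.40. OOP to date €3,256.40. Plan pays €1,512 − €302.40 = €1,209.60.
Claim 3 — €3,692: deductible already satisfied, so owner's share is 20% × €3,692 = €738.40. Owner pays €738.40; OOP now €3,994.80. Insurer: €3,692 − €738.40 = €2,953.60.
Claim 4 — €5,219: 20% coinsurance on €5,219 = €1,043.80. Cost to owner: €1,043.80. OOP to date €5,038.60. Plan pays €5,219 − €1,043.80 = €4,175.20.
Claim 5 — €11,125: deductible met; 20% of €11,125 = €2,225. OOP would hit €7,263.60 > €6,875, so the cap limits the owner to €6,875 − €5,038.60 = €1,836.40. Plan pays €11,125 − €1,836.40 = €9,288.60.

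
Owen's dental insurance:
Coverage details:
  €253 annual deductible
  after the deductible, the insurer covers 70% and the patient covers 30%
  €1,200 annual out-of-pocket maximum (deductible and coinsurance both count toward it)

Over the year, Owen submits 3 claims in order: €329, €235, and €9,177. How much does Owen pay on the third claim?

Bill 1, €329: €253 to deductible, leaving €76; 30% of €76 = €22.80. Patient pays €275.80; OOP now €275.80.
Bill 2, €235: deductible already satisfied, so patient's share is 30% × €235 = €70.50. Cost to patient: €70.50. OOP to date €346.30.
Bill 3, €9,177: deductible already satisfied, so patient's share is 30% × €9,177 = €2,753.10. That would push OOP to €3,099.40, over the €1,200 cap, so patient pays €1,200 − €346.30 = €853.70.

€853.70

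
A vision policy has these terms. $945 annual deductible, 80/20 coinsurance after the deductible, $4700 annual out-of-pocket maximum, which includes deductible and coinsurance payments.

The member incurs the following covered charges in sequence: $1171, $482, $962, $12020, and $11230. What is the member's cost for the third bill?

Bill 1, $1171: $945 finishes the deductible; $226 goes to coinsurance; member's 20% is $45.20. Member owes $990.20 (running OOP $990.20).
Bill 2, $482: deductible already satisfied, so member's share is 20% × $482 = $96.40. Member pays $96.40; OOP now $1086.60.
Bill 3, $962: 20% coinsurance on $962 = $192.40. Member pays $192.40; OOP now $1279.

$192.40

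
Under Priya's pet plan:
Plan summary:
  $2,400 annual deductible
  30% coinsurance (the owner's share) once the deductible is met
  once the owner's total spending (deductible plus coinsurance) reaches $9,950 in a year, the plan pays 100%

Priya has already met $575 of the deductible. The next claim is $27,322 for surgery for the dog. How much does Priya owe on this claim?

Remaining deductible: $2,400 − $575 = $1,825.
That leaves $27,322 − $1,825 = $25,497 for coinsurance.
Coinsurance: $25,497 × 30% = $7,649.10.
Owner responsibility before any cap: $1,825 + $7,649.10 = $9,474.10.
That would bring total out-of-pocket to $10,049.10, past the $9,950 cap. The owner is capped at $9,950 − $575 = $9,375 on this claim.

$9,375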